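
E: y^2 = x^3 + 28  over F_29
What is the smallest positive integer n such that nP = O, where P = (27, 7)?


Compute successive multiples of P until we hit O:
  1P = (27, 7)
  2P = (0, 12)
  3P = (1, 0)
  4P = (0, 17)
  5P = (27, 22)
  6P = O

ord(P) = 6


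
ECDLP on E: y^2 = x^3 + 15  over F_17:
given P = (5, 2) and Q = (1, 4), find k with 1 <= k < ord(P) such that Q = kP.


Enumerate multiples of P until we hit Q = (1, 4):
  1P = (5, 2)
  2P = (9, 8)
  3P = (1, 4)
Match found at i = 3.

k = 3


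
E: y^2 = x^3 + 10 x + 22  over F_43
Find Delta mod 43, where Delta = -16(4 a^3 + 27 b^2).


4 a^3 + 27 b^2 = 4*10^3 + 27*22^2 = 4000 + 13068 = 17068
Delta = -16 * (17068) = -273088
Delta mod 43 = 5

Delta = 5 (mod 43)


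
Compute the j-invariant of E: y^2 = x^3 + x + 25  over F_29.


Delta = -16(4 a^3 + 27 b^2) mod 29 = 13
-1728 * (4 a)^3 = -1728 * (4*1)^3 mod 29 = 14
j = 14 * 13^(-1) mod 29 = 10

j = 10 (mod 29)


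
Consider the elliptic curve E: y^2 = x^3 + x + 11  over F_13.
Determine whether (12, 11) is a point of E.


Check whether y^2 = x^3 + 1 x + 11 (mod 13) for (x, y) = (12, 11).
LHS: y^2 = 11^2 mod 13 = 4
RHS: x^3 + 1 x + 11 = 12^3 + 1*12 + 11 mod 13 = 9
LHS != RHS

No, not on the curve


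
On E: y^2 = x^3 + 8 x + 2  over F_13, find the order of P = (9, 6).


Compute successive multiples of P until we hit O:
  1P = (9, 6)
  2P = (11, 2)
  3P = (10, 9)
  4P = (3, 12)
  5P = (2, 0)
  6P = (3, 1)
  7P = (10, 4)
  8P = (11, 11)
  ... (continuing to 10P)
  10P = O

ord(P) = 10


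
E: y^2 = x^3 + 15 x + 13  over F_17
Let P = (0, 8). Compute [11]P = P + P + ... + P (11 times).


k = 11 = 1011_2 (binary, LSB first: 1101)
Double-and-add from P = (0, 8):
  bit 0 = 1: acc = O + (0, 8) = (0, 8)
  bit 1 = 1: acc = (0, 8) + (4, 1) = (15, 14)
  bit 2 = 0: acc unchanged = (15, 14)
  bit 3 = 1: acc = (15, 14) + (11, 9) = (0, 9)

11P = (0, 9)


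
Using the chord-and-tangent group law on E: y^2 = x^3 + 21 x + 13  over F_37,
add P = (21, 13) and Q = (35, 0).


P != Q, so use the chord formula.
s = (y2 - y1) / (x2 - x1) = (24) / (14) mod 37 = 7
x3 = s^2 - x1 - x2 mod 37 = 7^2 - 21 - 35 = 30
y3 = s (x1 - x3) - y1 mod 37 = 7 * (21 - 30) - 13 = 35

P + Q = (30, 35)


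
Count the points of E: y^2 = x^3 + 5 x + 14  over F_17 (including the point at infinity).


For each x in F_17, count y with y^2 = x^3 + 5 x + 14 mod 17:
  x = 2: RHS = 15, y in [7, 10]  -> 2 point(s)
  x = 4: RHS = 13, y in [8, 9]  -> 2 point(s)
  x = 7: RHS = 1, y in [1, 16]  -> 2 point(s)
  x = 12: RHS = 0, y in [0]  -> 1 point(s)
  x = 13: RHS = 15, y in [7, 10]  -> 2 point(s)
  x = 15: RHS = 13, y in [8, 9]  -> 2 point(s)
  x = 16: RHS = 8, y in [5, 12]  -> 2 point(s)
Affine points: 13. Add the point at infinity: total = 14.

#E(F_17) = 14


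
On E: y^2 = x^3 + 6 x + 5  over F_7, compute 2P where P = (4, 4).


Doubling: s = (3 x1^2 + a) / (2 y1)
s = (3*4^2 + 6) / (2*4) mod 7 = 5
x3 = s^2 - 2 x1 mod 7 = 5^2 - 2*4 = 3
y3 = s (x1 - x3) - y1 mod 7 = 5 * (4 - 3) - 4 = 1

2P = (3, 1)


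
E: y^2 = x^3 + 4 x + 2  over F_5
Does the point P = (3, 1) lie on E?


Check whether y^2 = x^3 + 4 x + 2 (mod 5) for (x, y) = (3, 1).
LHS: y^2 = 1^2 mod 5 = 1
RHS: x^3 + 4 x + 2 = 3^3 + 4*3 + 2 mod 5 = 1
LHS = RHS

Yes, on the curve


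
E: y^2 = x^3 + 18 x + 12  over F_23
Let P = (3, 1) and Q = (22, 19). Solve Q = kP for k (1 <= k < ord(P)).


Enumerate multiples of P until we hit Q = (22, 19):
  1P = (3, 1)
  2P = (0, 9)
  3P = (22, 19)
Match found at i = 3.

k = 3


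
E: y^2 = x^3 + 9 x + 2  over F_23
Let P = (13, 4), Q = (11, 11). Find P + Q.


P != Q, so use the chord formula.
s = (y2 - y1) / (x2 - x1) = (7) / (21) mod 23 = 8
x3 = s^2 - x1 - x2 mod 23 = 8^2 - 13 - 11 = 17
y3 = s (x1 - x3) - y1 mod 23 = 8 * (13 - 17) - 4 = 10

P + Q = (17, 10)


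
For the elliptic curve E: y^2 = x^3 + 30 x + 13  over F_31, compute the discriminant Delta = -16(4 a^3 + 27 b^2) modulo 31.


4 a^3 + 27 b^2 = 4*30^3 + 27*13^2 = 108000 + 4563 = 112563
Delta = -16 * (112563) = -1801008
Delta mod 31 = 30

Delta = 30 (mod 31)


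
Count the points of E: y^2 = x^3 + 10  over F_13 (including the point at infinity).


For each x in F_13, count y with y^2 = x^3 + 0 x + 10 mod 13:
  x = 0: RHS = 10, y in [6, 7]  -> 2 point(s)
  x = 4: RHS = 9, y in [3, 10]  -> 2 point(s)
  x = 10: RHS = 9, y in [3, 10]  -> 2 point(s)
  x = 12: RHS = 9, y in [3, 10]  -> 2 point(s)
Affine points: 8. Add the point at infinity: total = 9.

#E(F_13) = 9


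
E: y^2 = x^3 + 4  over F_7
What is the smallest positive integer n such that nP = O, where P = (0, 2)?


Compute successive multiples of P until we hit O:
  1P = (0, 2)
  2P = (0, 5)
  3P = O

ord(P) = 3


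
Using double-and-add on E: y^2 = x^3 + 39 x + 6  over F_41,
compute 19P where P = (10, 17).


k = 19 = 10011_2 (binary, LSB first: 11001)
Double-and-add from P = (10, 17):
  bit 0 = 1: acc = O + (10, 17) = (10, 17)
  bit 1 = 1: acc = (10, 17) + (31, 16) = (4, 12)
  bit 2 = 0: acc unchanged = (4, 12)
  bit 3 = 0: acc unchanged = (4, 12)
  bit 4 = 1: acc = (4, 12) + (37, 27) = (8, 16)

19P = (8, 16)


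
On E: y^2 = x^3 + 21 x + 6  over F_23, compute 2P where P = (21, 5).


Doubling: s = (3 x1^2 + a) / (2 y1)
s = (3*21^2 + 21) / (2*5) mod 23 = 1
x3 = s^2 - 2 x1 mod 23 = 1^2 - 2*21 = 5
y3 = s (x1 - x3) - y1 mod 23 = 1 * (21 - 5) - 5 = 11

2P = (5, 11)


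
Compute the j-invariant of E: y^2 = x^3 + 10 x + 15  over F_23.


Delta = -16(4 a^3 + 27 b^2) mod 23 = 7
-1728 * (4 a)^3 = -1728 * (4*10)^3 mod 23 = 4
j = 4 * 7^(-1) mod 23 = 17

j = 17 (mod 23)


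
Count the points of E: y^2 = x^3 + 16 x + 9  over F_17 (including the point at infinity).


For each x in F_17, count y with y^2 = x^3 + 16 x + 9 mod 17:
  x = 0: RHS = 9, y in [3, 14]  -> 2 point(s)
  x = 1: RHS = 9, y in [3, 14]  -> 2 point(s)
  x = 2: RHS = 15, y in [7, 10]  -> 2 point(s)
  x = 3: RHS = 16, y in [4, 13]  -> 2 point(s)
  x = 4: RHS = 1, y in [1, 16]  -> 2 point(s)
  x = 6: RHS = 15, y in [7, 10]  -> 2 point(s)
  x = 9: RHS = 15, y in [7, 10]  -> 2 point(s)
  x = 10: RHS = 13, y in [8, 9]  -> 2 point(s)
  x = 12: RHS = 8, y in [5, 12]  -> 2 point(s)
  x = 13: RHS = 0, y in [0]  -> 1 point(s)
  x = 14: RHS = 2, y in [6, 11]  -> 2 point(s)
  x = 16: RHS = 9, y in [3, 14]  -> 2 point(s)
Affine points: 23. Add the point at infinity: total = 24.

#E(F_17) = 24


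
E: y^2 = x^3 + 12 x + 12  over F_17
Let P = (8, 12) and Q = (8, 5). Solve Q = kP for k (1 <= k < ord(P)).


Enumerate multiples of P until we hit Q = (8, 5):
  1P = (8, 12)
  2P = (1, 5)
  3P = (9, 4)
  4P = (13, 11)
  5P = (11, 9)
  6P = (16, 13)
  7P = (14, 0)
  8P = (16, 4)
  9P = (11, 8)
  10P = (13, 6)
  11P = (9, 13)
  12P = (1, 12)
  13P = (8, 5)
Match found at i = 13.

k = 13


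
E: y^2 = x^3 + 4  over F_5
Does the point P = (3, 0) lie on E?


Check whether y^2 = x^3 + 0 x + 4 (mod 5) for (x, y) = (3, 0).
LHS: y^2 = 0^2 mod 5 = 0
RHS: x^3 + 0 x + 4 = 3^3 + 0*3 + 4 mod 5 = 1
LHS != RHS

No, not on the curve


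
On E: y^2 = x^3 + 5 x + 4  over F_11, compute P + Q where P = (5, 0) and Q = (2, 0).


P != Q, so use the chord formula.
s = (y2 - y1) / (x2 - x1) = (0) / (8) mod 11 = 0
x3 = s^2 - x1 - x2 mod 11 = 0^2 - 5 - 2 = 4
y3 = s (x1 - x3) - y1 mod 11 = 0 * (5 - 4) - 0 = 0

P + Q = (4, 0)


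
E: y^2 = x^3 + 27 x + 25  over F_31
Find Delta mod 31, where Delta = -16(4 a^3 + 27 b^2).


4 a^3 + 27 b^2 = 4*27^3 + 27*25^2 = 78732 + 16875 = 95607
Delta = -16 * (95607) = -1529712
Delta mod 31 = 14

Delta = 14 (mod 31)


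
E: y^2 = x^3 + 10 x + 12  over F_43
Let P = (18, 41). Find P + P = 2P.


Doubling: s = (3 x1^2 + a) / (2 y1)
s = (3*18^2 + 10) / (2*41) mod 43 = 34
x3 = s^2 - 2 x1 mod 43 = 34^2 - 2*18 = 2
y3 = s (x1 - x3) - y1 mod 43 = 34 * (18 - 2) - 41 = 30

2P = (2, 30)


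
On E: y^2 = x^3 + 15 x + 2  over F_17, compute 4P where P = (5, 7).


k = 4 = 100_2 (binary, LSB first: 001)
Double-and-add from P = (5, 7):
  bit 0 = 0: acc unchanged = O
  bit 1 = 0: acc unchanged = O
  bit 2 = 1: acc = O + (7, 5) = (7, 5)

4P = (7, 5)


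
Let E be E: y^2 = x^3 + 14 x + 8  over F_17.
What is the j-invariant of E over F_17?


Delta = -16(4 a^3 + 27 b^2) mod 17 = 5
-1728 * (4 a)^3 = -1728 * (4*14)^3 mod 17 = 2
j = 2 * 5^(-1) mod 17 = 14

j = 14 (mod 17)


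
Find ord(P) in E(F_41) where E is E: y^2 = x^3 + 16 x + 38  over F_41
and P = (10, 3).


Compute successive multiples of P until we hit O:
  1P = (10, 3)
  2P = (25, 27)
  3P = (2, 18)
  4P = (37, 22)
  5P = (4, 24)
  6P = (29, 2)
  7P = (7, 40)
  8P = (3, 20)
  ... (continuing to 38P)
  38P = O

ord(P) = 38


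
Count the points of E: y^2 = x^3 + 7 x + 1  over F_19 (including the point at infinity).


For each x in F_19, count y with y^2 = x^3 + 7 x + 1 mod 19:
  x = 0: RHS = 1, y in [1, 18]  -> 2 point(s)
  x = 1: RHS = 9, y in [3, 16]  -> 2 point(s)
  x = 2: RHS = 4, y in [2, 17]  -> 2 point(s)
  x = 3: RHS = 11, y in [7, 12]  -> 2 point(s)
  x = 4: RHS = 17, y in [6, 13]  -> 2 point(s)
  x = 5: RHS = 9, y in [3, 16]  -> 2 point(s)
  x = 10: RHS = 7, y in [8, 11]  -> 2 point(s)
  x = 13: RHS = 9, y in [3, 16]  -> 2 point(s)
  x = 15: RHS = 4, y in [2, 17]  -> 2 point(s)
  x = 17: RHS = 17, y in [6, 13]  -> 2 point(s)
Affine points: 20. Add the point at infinity: total = 21.

#E(F_19) = 21


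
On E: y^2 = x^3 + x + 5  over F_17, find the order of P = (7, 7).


Compute successive multiples of P until we hit O:
  1P = (7, 7)
  2P = (2, 7)
  3P = (8, 10)
  4P = (11, 15)
  5P = (3, 1)
  6P = (5, 13)
  7P = (14, 14)
  8P = (14, 3)
  ... (continuing to 15P)
  15P = O

ord(P) = 15


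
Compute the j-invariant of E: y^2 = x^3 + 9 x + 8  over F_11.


Delta = -16(4 a^3 + 27 b^2) mod 11 = 1
-1728 * (4 a)^3 = -1728 * (4*9)^3 mod 11 = 6
j = 6 * 1^(-1) mod 11 = 6

j = 6 (mod 11)


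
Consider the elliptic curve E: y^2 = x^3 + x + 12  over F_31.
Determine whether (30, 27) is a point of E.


Check whether y^2 = x^3 + 1 x + 12 (mod 31) for (x, y) = (30, 27).
LHS: y^2 = 27^2 mod 31 = 16
RHS: x^3 + 1 x + 12 = 30^3 + 1*30 + 12 mod 31 = 10
LHS != RHS

No, not on the curve


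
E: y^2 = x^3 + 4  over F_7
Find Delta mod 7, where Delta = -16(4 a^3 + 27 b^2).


4 a^3 + 27 b^2 = 4*0^3 + 27*4^2 = 0 + 432 = 432
Delta = -16 * (432) = -6912
Delta mod 7 = 4

Delta = 4 (mod 7)


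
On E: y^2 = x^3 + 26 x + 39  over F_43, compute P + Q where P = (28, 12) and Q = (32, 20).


P != Q, so use the chord formula.
s = (y2 - y1) / (x2 - x1) = (8) / (4) mod 43 = 2
x3 = s^2 - x1 - x2 mod 43 = 2^2 - 28 - 32 = 30
y3 = s (x1 - x3) - y1 mod 43 = 2 * (28 - 30) - 12 = 27

P + Q = (30, 27)


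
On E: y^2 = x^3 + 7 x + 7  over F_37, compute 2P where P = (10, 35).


Doubling: s = (3 x1^2 + a) / (2 y1)
s = (3*10^2 + 7) / (2*35) mod 37 = 25
x3 = s^2 - 2 x1 mod 37 = 25^2 - 2*10 = 13
y3 = s (x1 - x3) - y1 mod 37 = 25 * (10 - 13) - 35 = 1

2P = (13, 1)


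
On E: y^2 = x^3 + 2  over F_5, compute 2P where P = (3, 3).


k = 2 = 10_2 (binary, LSB first: 01)
Double-and-add from P = (3, 3):
  bit 0 = 0: acc unchanged = O
  bit 1 = 1: acc = O + (3, 2) = (3, 2)

2P = (3, 2)


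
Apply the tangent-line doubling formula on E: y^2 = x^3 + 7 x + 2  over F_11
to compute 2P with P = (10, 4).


Doubling: s = (3 x1^2 + a) / (2 y1)
s = (3*10^2 + 7) / (2*4) mod 11 = 4
x3 = s^2 - 2 x1 mod 11 = 4^2 - 2*10 = 7
y3 = s (x1 - x3) - y1 mod 11 = 4 * (10 - 7) - 4 = 8

2P = (7, 8)


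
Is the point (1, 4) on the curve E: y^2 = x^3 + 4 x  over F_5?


Check whether y^2 = x^3 + 4 x + 0 (mod 5) for (x, y) = (1, 4).
LHS: y^2 = 4^2 mod 5 = 1
RHS: x^3 + 4 x + 0 = 1^3 + 4*1 + 0 mod 5 = 0
LHS != RHS

No, not on the curve


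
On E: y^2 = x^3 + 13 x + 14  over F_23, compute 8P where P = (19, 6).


k = 8 = 1000_2 (binary, LSB first: 0001)
Double-and-add from P = (19, 6):
  bit 0 = 0: acc unchanged = O
  bit 1 = 0: acc unchanged = O
  bit 2 = 0: acc unchanged = O
  bit 3 = 1: acc = O + (8, 3) = (8, 3)

8P = (8, 3)


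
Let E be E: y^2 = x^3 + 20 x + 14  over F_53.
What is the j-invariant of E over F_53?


Delta = -16(4 a^3 + 27 b^2) mod 53 = 2
-1728 * (4 a)^3 = -1728 * (4*20)^3 mod 53 = 49
j = 49 * 2^(-1) mod 53 = 51

j = 51 (mod 53)


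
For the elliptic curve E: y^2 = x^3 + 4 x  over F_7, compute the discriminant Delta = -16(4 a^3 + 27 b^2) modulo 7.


4 a^3 + 27 b^2 = 4*4^3 + 27*0^2 = 256 + 0 = 256
Delta = -16 * (256) = -4096
Delta mod 7 = 6

Delta = 6 (mod 7)


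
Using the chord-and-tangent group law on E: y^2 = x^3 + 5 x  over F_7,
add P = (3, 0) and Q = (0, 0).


P != Q, so use the chord formula.
s = (y2 - y1) / (x2 - x1) = (0) / (4) mod 7 = 0
x3 = s^2 - x1 - x2 mod 7 = 0^2 - 3 - 0 = 4
y3 = s (x1 - x3) - y1 mod 7 = 0 * (3 - 4) - 0 = 0

P + Q = (4, 0)


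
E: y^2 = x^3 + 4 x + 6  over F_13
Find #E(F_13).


For each x in F_13, count y with y^2 = x^3 + 4 x + 6 mod 13:
  x = 2: RHS = 9, y in [3, 10]  -> 2 point(s)
  x = 6: RHS = 12, y in [5, 8]  -> 2 point(s)
  x = 7: RHS = 0, y in [0]  -> 1 point(s)
  x = 8: RHS = 4, y in [2, 11]  -> 2 point(s)
  x = 9: RHS = 4, y in [2, 11]  -> 2 point(s)
  x = 11: RHS = 3, y in [4, 9]  -> 2 point(s)
  x = 12: RHS = 1, y in [1, 12]  -> 2 point(s)
Affine points: 13. Add the point at infinity: total = 14.

#E(F_13) = 14


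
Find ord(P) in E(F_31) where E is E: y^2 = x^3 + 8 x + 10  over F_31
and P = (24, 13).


Compute successive multiples of P until we hit O:
  1P = (24, 13)
  2P = (14, 18)
  3P = (1, 22)
  4P = (0, 14)
  5P = (26, 0)
  6P = (0, 17)
  7P = (1, 9)
  8P = (14, 13)
  ... (continuing to 10P)
  10P = O

ord(P) = 10


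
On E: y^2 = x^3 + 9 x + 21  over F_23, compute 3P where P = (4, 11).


k = 3 = 11_2 (binary, LSB first: 11)
Double-and-add from P = (4, 11):
  bit 0 = 1: acc = O + (4, 11) = (4, 11)
  bit 1 = 1: acc = (4, 11) + (21, 15) = (1, 10)

3P = (1, 10)


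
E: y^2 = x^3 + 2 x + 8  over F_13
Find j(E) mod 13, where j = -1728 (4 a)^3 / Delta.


Delta = -16(4 a^3 + 27 b^2) mod 13 = 11
-1728 * (4 a)^3 = -1728 * (4*2)^3 mod 13 = 5
j = 5 * 11^(-1) mod 13 = 4

j = 4 (mod 13)


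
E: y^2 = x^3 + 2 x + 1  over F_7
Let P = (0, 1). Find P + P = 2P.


Doubling: s = (3 x1^2 + a) / (2 y1)
s = (3*0^2 + 2) / (2*1) mod 7 = 1
x3 = s^2 - 2 x1 mod 7 = 1^2 - 2*0 = 1
y3 = s (x1 - x3) - y1 mod 7 = 1 * (0 - 1) - 1 = 5

2P = (1, 5)


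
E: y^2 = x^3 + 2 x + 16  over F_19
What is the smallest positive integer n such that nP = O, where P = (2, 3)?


Compute successive multiples of P until we hit O:
  1P = (2, 3)
  2P = (12, 18)
  3P = (12, 1)
  4P = (2, 16)
  5P = O

ord(P) = 5


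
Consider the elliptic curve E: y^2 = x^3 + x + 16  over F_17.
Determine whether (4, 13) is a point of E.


Check whether y^2 = x^3 + 1 x + 16 (mod 17) for (x, y) = (4, 13).
LHS: y^2 = 13^2 mod 17 = 16
RHS: x^3 + 1 x + 16 = 4^3 + 1*4 + 16 mod 17 = 16
LHS = RHS

Yes, on the curve


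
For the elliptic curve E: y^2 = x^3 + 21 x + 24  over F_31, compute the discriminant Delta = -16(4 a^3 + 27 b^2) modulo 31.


4 a^3 + 27 b^2 = 4*21^3 + 27*24^2 = 37044 + 15552 = 52596
Delta = -16 * (52596) = -841536
Delta mod 31 = 21

Delta = 21 (mod 31)


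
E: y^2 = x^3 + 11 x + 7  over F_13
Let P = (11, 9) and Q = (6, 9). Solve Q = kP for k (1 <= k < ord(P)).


Enumerate multiples of P until we hit Q = (6, 9):
  1P = (11, 9)
  2P = (8, 10)
  3P = (10, 8)
  4P = (6, 9)
Match found at i = 4.

k = 4


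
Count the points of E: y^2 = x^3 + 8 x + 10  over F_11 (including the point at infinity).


For each x in F_11, count y with y^2 = x^3 + 8 x + 10 mod 11:
  x = 2: RHS = 1, y in [1, 10]  -> 2 point(s)
  x = 8: RHS = 3, y in [5, 6]  -> 2 point(s)
  x = 10: RHS = 1, y in [1, 10]  -> 2 point(s)
Affine points: 6. Add the point at infinity: total = 7.

#E(F_11) = 7


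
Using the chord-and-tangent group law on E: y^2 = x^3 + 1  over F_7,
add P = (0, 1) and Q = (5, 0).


P != Q, so use the chord formula.
s = (y2 - y1) / (x2 - x1) = (6) / (5) mod 7 = 4
x3 = s^2 - x1 - x2 mod 7 = 4^2 - 0 - 5 = 4
y3 = s (x1 - x3) - y1 mod 7 = 4 * (0 - 4) - 1 = 4

P + Q = (4, 4)


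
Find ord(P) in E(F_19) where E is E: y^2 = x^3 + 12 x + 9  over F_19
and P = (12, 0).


Compute successive multiples of P until we hit O:
  1P = (12, 0)
  2P = O

ord(P) = 2


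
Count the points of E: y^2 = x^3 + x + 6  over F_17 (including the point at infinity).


For each x in F_17, count y with y^2 = x^3 + 1 x + 6 mod 17:
  x = 1: RHS = 8, y in [5, 12]  -> 2 point(s)
  x = 2: RHS = 16, y in [4, 13]  -> 2 point(s)
  x = 3: RHS = 2, y in [6, 11]  -> 2 point(s)
  x = 5: RHS = 0, y in [0]  -> 1 point(s)
  x = 7: RHS = 16, y in [4, 13]  -> 2 point(s)
  x = 8: RHS = 16, y in [4, 13]  -> 2 point(s)
  x = 9: RHS = 13, y in [8, 9]  -> 2 point(s)
  x = 10: RHS = 13, y in [8, 9]  -> 2 point(s)
  x = 15: RHS = 13, y in [8, 9]  -> 2 point(s)
  x = 16: RHS = 4, y in [2, 15]  -> 2 point(s)
Affine points: 19. Add the point at infinity: total = 20.

#E(F_17) = 20


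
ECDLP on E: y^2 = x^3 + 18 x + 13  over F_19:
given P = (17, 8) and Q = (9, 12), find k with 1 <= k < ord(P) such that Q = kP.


Enumerate multiples of P until we hit Q = (9, 12):
  1P = (17, 8)
  2P = (9, 7)
  3P = (4, 15)
  4P = (2, 0)
  5P = (4, 4)
  6P = (9, 12)
Match found at i = 6.

k = 6


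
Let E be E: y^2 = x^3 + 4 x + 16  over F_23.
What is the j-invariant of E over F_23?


Delta = -16(4 a^3 + 27 b^2) mod 23 = 13
-1728 * (4 a)^3 = -1728 * (4*4)^3 mod 23 = 17
j = 17 * 13^(-1) mod 23 = 19

j = 19 (mod 23)


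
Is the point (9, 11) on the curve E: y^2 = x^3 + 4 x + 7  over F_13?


Check whether y^2 = x^3 + 4 x + 7 (mod 13) for (x, y) = (9, 11).
LHS: y^2 = 11^2 mod 13 = 4
RHS: x^3 + 4 x + 7 = 9^3 + 4*9 + 7 mod 13 = 5
LHS != RHS

No, not on the curve


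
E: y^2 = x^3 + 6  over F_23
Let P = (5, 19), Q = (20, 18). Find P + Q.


P != Q, so use the chord formula.
s = (y2 - y1) / (x2 - x1) = (22) / (15) mod 23 = 3
x3 = s^2 - x1 - x2 mod 23 = 3^2 - 5 - 20 = 7
y3 = s (x1 - x3) - y1 mod 23 = 3 * (5 - 7) - 19 = 21

P + Q = (7, 21)


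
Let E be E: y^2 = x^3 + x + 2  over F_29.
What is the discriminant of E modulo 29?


4 a^3 + 27 b^2 = 4*1^3 + 27*2^2 = 4 + 108 = 112
Delta = -16 * (112) = -1792
Delta mod 29 = 6

Delta = 6 (mod 29)


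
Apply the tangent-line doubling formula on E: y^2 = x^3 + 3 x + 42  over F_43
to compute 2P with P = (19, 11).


Doubling: s = (3 x1^2 + a) / (2 y1)
s = (3*19^2 + 3) / (2*11) mod 43 = 22
x3 = s^2 - 2 x1 mod 43 = 22^2 - 2*19 = 16
y3 = s (x1 - x3) - y1 mod 43 = 22 * (19 - 16) - 11 = 12

2P = (16, 12)


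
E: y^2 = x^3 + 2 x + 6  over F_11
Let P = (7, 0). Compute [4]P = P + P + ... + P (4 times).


k = 4 = 100_2 (binary, LSB first: 001)
Double-and-add from P = (7, 0):
  bit 0 = 0: acc unchanged = O
  bit 1 = 0: acc unchanged = O
  bit 2 = 1: acc = O + O = O

4P = O


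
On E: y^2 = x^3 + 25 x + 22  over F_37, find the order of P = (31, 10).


Compute successive multiples of P until we hit O:
  1P = (31, 10)
  2P = (1, 23)
  3P = (16, 2)
  4P = (36, 12)
  5P = (19, 17)
  6P = (21, 15)
  7P = (13, 18)
  8P = (27, 17)
  ... (continuing to 34P)
  34P = O

ord(P) = 34


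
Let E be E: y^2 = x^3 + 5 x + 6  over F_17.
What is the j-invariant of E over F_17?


Delta = -16(4 a^3 + 27 b^2) mod 17 = 10
-1728 * (4 a)^3 = -1728 * (4*5)^3 mod 17 = 9
j = 9 * 10^(-1) mod 17 = 6

j = 6 (mod 17)


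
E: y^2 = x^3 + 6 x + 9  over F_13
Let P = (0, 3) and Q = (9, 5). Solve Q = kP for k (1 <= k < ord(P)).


Enumerate multiples of P until we hit Q = (9, 5):
  1P = (0, 3)
  2P = (1, 9)
  3P = (9, 8)
  4P = (8, 7)
  5P = (2, 9)
  6P = (7, 2)
  7P = (10, 4)
  8P = (6, 12)
  9P = (6, 1)
  10P = (10, 9)
  11P = (7, 11)
  12P = (2, 4)
  13P = (8, 6)
  14P = (9, 5)
Match found at i = 14.

k = 14


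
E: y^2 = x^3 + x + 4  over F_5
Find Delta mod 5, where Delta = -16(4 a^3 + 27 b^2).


4 a^3 + 27 b^2 = 4*1^3 + 27*4^2 = 4 + 432 = 436
Delta = -16 * (436) = -6976
Delta mod 5 = 4

Delta = 4 (mod 5)


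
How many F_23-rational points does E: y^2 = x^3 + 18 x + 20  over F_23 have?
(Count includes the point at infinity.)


For each x in F_23, count y with y^2 = x^3 + 18 x + 20 mod 23:
  x = 1: RHS = 16, y in [4, 19]  -> 2 point(s)
  x = 2: RHS = 18, y in [8, 15]  -> 2 point(s)
  x = 3: RHS = 9, y in [3, 20]  -> 2 point(s)
  x = 4: RHS = 18, y in [8, 15]  -> 2 point(s)
  x = 7: RHS = 6, y in [11, 12]  -> 2 point(s)
  x = 8: RHS = 9, y in [3, 20]  -> 2 point(s)
  x = 10: RHS = 4, y in [2, 21]  -> 2 point(s)
  x = 11: RHS = 8, y in [10, 13]  -> 2 point(s)
  x = 12: RHS = 9, y in [3, 20]  -> 2 point(s)
  x = 13: RHS = 13, y in [6, 17]  -> 2 point(s)
  x = 14: RHS = 3, y in [7, 16]  -> 2 point(s)
  x = 15: RHS = 8, y in [10, 13]  -> 2 point(s)
  x = 17: RHS = 18, y in [8, 15]  -> 2 point(s)
  x = 18: RHS = 12, y in [9, 14]  -> 2 point(s)
  x = 20: RHS = 8, y in [10, 13]  -> 2 point(s)
  x = 22: RHS = 1, y in [1, 22]  -> 2 point(s)
Affine points: 32. Add the point at infinity: total = 33.

#E(F_23) = 33


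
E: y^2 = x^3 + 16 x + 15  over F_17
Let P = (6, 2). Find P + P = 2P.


Doubling: s = (3 x1^2 + a) / (2 y1)
s = (3*6^2 + 16) / (2*2) mod 17 = 14
x3 = s^2 - 2 x1 mod 17 = 14^2 - 2*6 = 14
y3 = s (x1 - x3) - y1 mod 17 = 14 * (6 - 14) - 2 = 5

2P = (14, 5)


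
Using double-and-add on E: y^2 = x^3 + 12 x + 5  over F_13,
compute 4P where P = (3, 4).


k = 4 = 100_2 (binary, LSB first: 001)
Double-and-add from P = (3, 4):
  bit 0 = 0: acc unchanged = O
  bit 1 = 0: acc unchanged = O
  bit 2 = 1: acc = O + (3, 9) = (3, 9)

4P = (3, 9)


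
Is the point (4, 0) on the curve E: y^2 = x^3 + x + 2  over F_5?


Check whether y^2 = x^3 + 1 x + 2 (mod 5) for (x, y) = (4, 0).
LHS: y^2 = 0^2 mod 5 = 0
RHS: x^3 + 1 x + 2 = 4^3 + 1*4 + 2 mod 5 = 0
LHS = RHS

Yes, on the curve


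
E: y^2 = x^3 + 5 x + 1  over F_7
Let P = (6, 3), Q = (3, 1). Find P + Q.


P != Q, so use the chord formula.
s = (y2 - y1) / (x2 - x1) = (5) / (4) mod 7 = 3
x3 = s^2 - x1 - x2 mod 7 = 3^2 - 6 - 3 = 0
y3 = s (x1 - x3) - y1 mod 7 = 3 * (6 - 0) - 3 = 1

P + Q = (0, 1)


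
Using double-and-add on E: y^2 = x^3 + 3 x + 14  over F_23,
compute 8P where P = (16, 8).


k = 8 = 1000_2 (binary, LSB first: 0001)
Double-and-add from P = (16, 8):
  bit 0 = 0: acc unchanged = O
  bit 1 = 0: acc unchanged = O
  bit 2 = 0: acc unchanged = O
  bit 3 = 1: acc = O + (16, 15) = (16, 15)

8P = (16, 15)


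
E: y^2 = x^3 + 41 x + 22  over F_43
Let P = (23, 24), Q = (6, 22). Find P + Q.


P != Q, so use the chord formula.
s = (y2 - y1) / (x2 - x1) = (41) / (26) mod 43 = 33
x3 = s^2 - x1 - x2 mod 43 = 33^2 - 23 - 6 = 28
y3 = s (x1 - x3) - y1 mod 43 = 33 * (23 - 28) - 24 = 26

P + Q = (28, 26)


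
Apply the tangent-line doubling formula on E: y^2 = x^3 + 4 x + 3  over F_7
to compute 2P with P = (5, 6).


Doubling: s = (3 x1^2 + a) / (2 y1)
s = (3*5^2 + 4) / (2*6) mod 7 = 6
x3 = s^2 - 2 x1 mod 7 = 6^2 - 2*5 = 5
y3 = s (x1 - x3) - y1 mod 7 = 6 * (5 - 5) - 6 = 1

2P = (5, 1)


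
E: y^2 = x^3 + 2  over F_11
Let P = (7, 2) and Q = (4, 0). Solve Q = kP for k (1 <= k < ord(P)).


Enumerate multiples of P until we hit Q = (4, 0):
  1P = (7, 2)
  2P = (9, 7)
  3P = (4, 0)
Match found at i = 3.

k = 3


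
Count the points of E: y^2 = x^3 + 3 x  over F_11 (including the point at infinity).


For each x in F_11, count y with y^2 = x^3 + 3 x + 0 mod 11:
  x = 0: RHS = 0, y in [0]  -> 1 point(s)
  x = 1: RHS = 4, y in [2, 9]  -> 2 point(s)
  x = 2: RHS = 3, y in [5, 6]  -> 2 point(s)
  x = 3: RHS = 3, y in [5, 6]  -> 2 point(s)
  x = 6: RHS = 3, y in [5, 6]  -> 2 point(s)
  x = 7: RHS = 1, y in [1, 10]  -> 2 point(s)
Affine points: 11. Add the point at infinity: total = 12.

#E(F_11) = 12


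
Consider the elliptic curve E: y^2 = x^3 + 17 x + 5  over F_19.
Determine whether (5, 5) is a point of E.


Check whether y^2 = x^3 + 17 x + 5 (mod 19) for (x, y) = (5, 5).
LHS: y^2 = 5^2 mod 19 = 6
RHS: x^3 + 17 x + 5 = 5^3 + 17*5 + 5 mod 19 = 6
LHS = RHS

Yes, on the curve


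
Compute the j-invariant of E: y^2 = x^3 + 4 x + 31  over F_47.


Delta = -16(4 a^3 + 27 b^2) mod 47 = 39
-1728 * (4 a)^3 = -1728 * (4*4)^3 mod 47 = 30
j = 30 * 39^(-1) mod 47 = 8

j = 8 (mod 47)


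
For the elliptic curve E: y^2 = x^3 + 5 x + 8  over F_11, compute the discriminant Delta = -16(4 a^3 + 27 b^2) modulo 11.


4 a^3 + 27 b^2 = 4*5^3 + 27*8^2 = 500 + 1728 = 2228
Delta = -16 * (2228) = -35648
Delta mod 11 = 3

Delta = 3 (mod 11)


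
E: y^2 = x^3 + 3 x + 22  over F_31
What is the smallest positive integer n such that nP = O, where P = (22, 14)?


Compute successive multiples of P until we hit O:
  1P = (22, 14)
  2P = (15, 1)
  3P = (12, 9)
  4P = (5, 10)
  5P = (18, 7)
  6P = (27, 16)
  7P = (2, 25)
  8P = (8, 0)
  ... (continuing to 16P)
  16P = O

ord(P) = 16


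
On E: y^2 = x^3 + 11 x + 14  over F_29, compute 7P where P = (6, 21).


k = 7 = 111_2 (binary, LSB first: 111)
Double-and-add from P = (6, 21):
  bit 0 = 1: acc = O + (6, 21) = (6, 21)
  bit 1 = 1: acc = (6, 21) + (21, 9) = (27, 19)
  bit 2 = 1: acc = (27, 19) + (16, 20) = (21, 20)

7P = (21, 20)


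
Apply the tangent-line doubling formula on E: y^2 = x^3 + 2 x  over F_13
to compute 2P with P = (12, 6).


Doubling: s = (3 x1^2 + a) / (2 y1)
s = (3*12^2 + 2) / (2*6) mod 13 = 8
x3 = s^2 - 2 x1 mod 13 = 8^2 - 2*12 = 1
y3 = s (x1 - x3) - y1 mod 13 = 8 * (12 - 1) - 6 = 4

2P = (1, 4)


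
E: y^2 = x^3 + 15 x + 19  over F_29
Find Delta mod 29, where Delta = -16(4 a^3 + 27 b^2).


4 a^3 + 27 b^2 = 4*15^3 + 27*19^2 = 13500 + 9747 = 23247
Delta = -16 * (23247) = -371952
Delta mod 29 = 2

Delta = 2 (mod 29)


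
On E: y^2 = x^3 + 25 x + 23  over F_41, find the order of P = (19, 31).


Compute successive multiples of P until we hit O:
  1P = (19, 31)
  2P = (7, 34)
  3P = (33, 34)
  4P = (29, 2)
  5P = (1, 7)
  6P = (0, 8)
  7P = (2, 9)
  8P = (16, 38)
  ... (continuing to 17P)
  17P = O

ord(P) = 17


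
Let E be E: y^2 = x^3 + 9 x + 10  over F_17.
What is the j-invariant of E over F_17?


Delta = -16(4 a^3 + 27 b^2) mod 17 = 6
-1728 * (4 a)^3 = -1728 * (4*9)^3 mod 17 = 14
j = 14 * 6^(-1) mod 17 = 8

j = 8 (mod 17)


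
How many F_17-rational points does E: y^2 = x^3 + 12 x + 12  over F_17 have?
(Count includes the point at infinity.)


For each x in F_17, count y with y^2 = x^3 + 12 x + 12 mod 17:
  x = 1: RHS = 8, y in [5, 12]  -> 2 point(s)
  x = 8: RHS = 8, y in [5, 12]  -> 2 point(s)
  x = 9: RHS = 16, y in [4, 13]  -> 2 point(s)
  x = 11: RHS = 13, y in [8, 9]  -> 2 point(s)
  x = 13: RHS = 2, y in [6, 11]  -> 2 point(s)
  x = 14: RHS = 0, y in [0]  -> 1 point(s)
  x = 16: RHS = 16, y in [4, 13]  -> 2 point(s)
Affine points: 13. Add the point at infinity: total = 14.

#E(F_17) = 14


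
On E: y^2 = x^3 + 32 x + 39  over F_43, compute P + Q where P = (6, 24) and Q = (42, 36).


P != Q, so use the chord formula.
s = (y2 - y1) / (x2 - x1) = (12) / (36) mod 43 = 29
x3 = s^2 - x1 - x2 mod 43 = 29^2 - 6 - 42 = 19
y3 = s (x1 - x3) - y1 mod 43 = 29 * (6 - 19) - 24 = 29

P + Q = (19, 29)


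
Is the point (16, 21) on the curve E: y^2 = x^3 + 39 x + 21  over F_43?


Check whether y^2 = x^3 + 39 x + 21 (mod 43) for (x, y) = (16, 21).
LHS: y^2 = 21^2 mod 43 = 11
RHS: x^3 + 39 x + 21 = 16^3 + 39*16 + 21 mod 43 = 11
LHS = RHS

Yes, on the curve


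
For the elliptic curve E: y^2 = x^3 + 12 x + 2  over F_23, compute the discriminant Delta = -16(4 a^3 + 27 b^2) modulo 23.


4 a^3 + 27 b^2 = 4*12^3 + 27*2^2 = 6912 + 108 = 7020
Delta = -16 * (7020) = -112320
Delta mod 23 = 12

Delta = 12 (mod 23)


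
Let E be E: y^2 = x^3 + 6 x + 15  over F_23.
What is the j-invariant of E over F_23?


Delta = -16(4 a^3 + 27 b^2) mod 23 = 20
-1728 * (4 a)^3 = -1728 * (4*6)^3 mod 23 = 20
j = 20 * 20^(-1) mod 23 = 1

j = 1 (mod 23)


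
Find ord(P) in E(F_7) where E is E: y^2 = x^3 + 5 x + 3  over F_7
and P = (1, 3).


Compute successive multiples of P until we hit O:
  1P = (1, 3)
  2P = (6, 2)
  3P = (2, 0)
  4P = (6, 5)
  5P = (1, 4)
  6P = O

ord(P) = 6


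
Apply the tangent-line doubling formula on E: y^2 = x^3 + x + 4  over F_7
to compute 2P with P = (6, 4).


Doubling: s = (3 x1^2 + a) / (2 y1)
s = (3*6^2 + 1) / (2*4) mod 7 = 4
x3 = s^2 - 2 x1 mod 7 = 4^2 - 2*6 = 4
y3 = s (x1 - x3) - y1 mod 7 = 4 * (6 - 4) - 4 = 4

2P = (4, 4)


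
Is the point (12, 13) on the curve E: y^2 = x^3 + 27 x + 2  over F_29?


Check whether y^2 = x^3 + 27 x + 2 (mod 29) for (x, y) = (12, 13).
LHS: y^2 = 13^2 mod 29 = 24
RHS: x^3 + 27 x + 2 = 12^3 + 27*12 + 2 mod 29 = 24
LHS = RHS

Yes, on the curve


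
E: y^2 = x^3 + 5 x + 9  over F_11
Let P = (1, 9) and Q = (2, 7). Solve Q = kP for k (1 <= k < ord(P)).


Enumerate multiples of P until we hit Q = (2, 7):
  1P = (1, 9)
  2P = (2, 4)
  3P = (0, 8)
  4P = (0, 3)
  5P = (2, 7)
Match found at i = 5.

k = 5


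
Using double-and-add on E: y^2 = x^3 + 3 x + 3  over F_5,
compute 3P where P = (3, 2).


k = 3 = 11_2 (binary, LSB first: 11)
Double-and-add from P = (3, 2):
  bit 0 = 1: acc = O + (3, 2) = (3, 2)
  bit 1 = 1: acc = (3, 2) + (4, 3) = (4, 2)

3P = (4, 2)


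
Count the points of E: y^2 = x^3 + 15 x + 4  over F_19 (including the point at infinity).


For each x in F_19, count y with y^2 = x^3 + 15 x + 4 mod 19:
  x = 0: RHS = 4, y in [2, 17]  -> 2 point(s)
  x = 1: RHS = 1, y in [1, 18]  -> 2 point(s)
  x = 2: RHS = 4, y in [2, 17]  -> 2 point(s)
  x = 3: RHS = 0, y in [0]  -> 1 point(s)
  x = 6: RHS = 6, y in [5, 14]  -> 2 point(s)
  x = 8: RHS = 9, y in [3, 16]  -> 2 point(s)
  x = 17: RHS = 4, y in [2, 17]  -> 2 point(s)
  x = 18: RHS = 7, y in [8, 11]  -> 2 point(s)
Affine points: 15. Add the point at infinity: total = 16.

#E(F_19) = 16


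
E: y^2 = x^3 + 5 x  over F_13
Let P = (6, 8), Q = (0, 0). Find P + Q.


P != Q, so use the chord formula.
s = (y2 - y1) / (x2 - x1) = (5) / (7) mod 13 = 10
x3 = s^2 - x1 - x2 mod 13 = 10^2 - 6 - 0 = 3
y3 = s (x1 - x3) - y1 mod 13 = 10 * (6 - 3) - 8 = 9

P + Q = (3, 9)


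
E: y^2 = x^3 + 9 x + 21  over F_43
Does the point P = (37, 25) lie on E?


Check whether y^2 = x^3 + 9 x + 21 (mod 43) for (x, y) = (37, 25).
LHS: y^2 = 25^2 mod 43 = 23
RHS: x^3 + 9 x + 21 = 37^3 + 9*37 + 21 mod 43 = 9
LHS != RHS

No, not on the curve


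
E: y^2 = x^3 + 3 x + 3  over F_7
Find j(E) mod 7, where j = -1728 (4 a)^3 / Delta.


Delta = -16(4 a^3 + 27 b^2) mod 7 = 5
-1728 * (4 a)^3 = -1728 * (4*3)^3 mod 7 = 6
j = 6 * 5^(-1) mod 7 = 4

j = 4 (mod 7)


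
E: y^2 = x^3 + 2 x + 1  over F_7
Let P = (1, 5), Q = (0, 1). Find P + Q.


P != Q, so use the chord formula.
s = (y2 - y1) / (x2 - x1) = (3) / (6) mod 7 = 4
x3 = s^2 - x1 - x2 mod 7 = 4^2 - 1 - 0 = 1
y3 = s (x1 - x3) - y1 mod 7 = 4 * (1 - 1) - 5 = 2

P + Q = (1, 2)


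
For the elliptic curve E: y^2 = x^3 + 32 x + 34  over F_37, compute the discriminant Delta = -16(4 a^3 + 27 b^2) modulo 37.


4 a^3 + 27 b^2 = 4*32^3 + 27*34^2 = 131072 + 31212 = 162284
Delta = -16 * (162284) = -2596544
Delta mod 37 = 5

Delta = 5 (mod 37)


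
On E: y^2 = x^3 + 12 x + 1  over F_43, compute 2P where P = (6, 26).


Doubling: s = (3 x1^2 + a) / (2 y1)
s = (3*6^2 + 12) / (2*26) mod 43 = 42
x3 = s^2 - 2 x1 mod 43 = 42^2 - 2*6 = 32
y3 = s (x1 - x3) - y1 mod 43 = 42 * (6 - 32) - 26 = 0

2P = (32, 0)


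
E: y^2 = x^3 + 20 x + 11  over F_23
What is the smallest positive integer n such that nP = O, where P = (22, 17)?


Compute successive multiples of P until we hit O:
  1P = (22, 17)
  2P = (2, 6)
  3P = (15, 11)
  4P = (21, 20)
  5P = (12, 22)
  6P = (18, 4)
  7P = (18, 19)
  8P = (12, 1)
  ... (continuing to 13P)
  13P = O

ord(P) = 13


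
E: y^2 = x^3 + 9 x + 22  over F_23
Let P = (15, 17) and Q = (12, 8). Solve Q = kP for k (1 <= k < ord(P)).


Enumerate multiples of P until we hit Q = (12, 8):
  1P = (15, 17)
  2P = (22, 14)
  3P = (12, 8)
Match found at i = 3.

k = 3


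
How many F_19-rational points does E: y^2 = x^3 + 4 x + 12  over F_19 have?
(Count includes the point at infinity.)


For each x in F_19, count y with y^2 = x^3 + 4 x + 12 mod 19:
  x = 1: RHS = 17, y in [6, 13]  -> 2 point(s)
  x = 2: RHS = 9, y in [3, 16]  -> 2 point(s)
  x = 4: RHS = 16, y in [4, 15]  -> 2 point(s)
  x = 5: RHS = 5, y in [9, 10]  -> 2 point(s)
  x = 6: RHS = 5, y in [9, 10]  -> 2 point(s)
  x = 8: RHS = 5, y in [9, 10]  -> 2 point(s)
  x = 9: RHS = 17, y in [6, 13]  -> 2 point(s)
  x = 10: RHS = 7, y in [8, 11]  -> 2 point(s)
  x = 11: RHS = 0, y in [0]  -> 1 point(s)
  x = 13: RHS = 0, y in [0]  -> 1 point(s)
  x = 14: RHS = 0, y in [0]  -> 1 point(s)
  x = 16: RHS = 11, y in [7, 12]  -> 2 point(s)
  x = 18: RHS = 7, y in [8, 11]  -> 2 point(s)
Affine points: 23. Add the point at infinity: total = 24.

#E(F_19) = 24


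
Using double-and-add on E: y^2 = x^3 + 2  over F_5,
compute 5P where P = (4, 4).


k = 5 = 101_2 (binary, LSB first: 101)
Double-and-add from P = (4, 4):
  bit 0 = 1: acc = O + (4, 4) = (4, 4)
  bit 1 = 0: acc unchanged = (4, 4)
  bit 2 = 1: acc = (4, 4) + (3, 3) = (4, 1)

5P = (4, 1)


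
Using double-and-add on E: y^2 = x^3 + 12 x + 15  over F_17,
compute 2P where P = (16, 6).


k = 2 = 10_2 (binary, LSB first: 01)
Double-and-add from P = (16, 6):
  bit 0 = 0: acc unchanged = O
  bit 1 = 1: acc = O + (11, 13) = (11, 13)

2P = (11, 13)


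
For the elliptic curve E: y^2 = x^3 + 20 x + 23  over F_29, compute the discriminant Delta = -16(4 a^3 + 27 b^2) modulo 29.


4 a^3 + 27 b^2 = 4*20^3 + 27*23^2 = 32000 + 14283 = 46283
Delta = -16 * (46283) = -740528
Delta mod 29 = 16

Delta = 16 (mod 29)


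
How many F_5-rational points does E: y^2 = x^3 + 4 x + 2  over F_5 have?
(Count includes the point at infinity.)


For each x in F_5, count y with y^2 = x^3 + 4 x + 2 mod 5:
  x = 3: RHS = 1, y in [1, 4]  -> 2 point(s)
Affine points: 2. Add the point at infinity: total = 3.

#E(F_5) = 3


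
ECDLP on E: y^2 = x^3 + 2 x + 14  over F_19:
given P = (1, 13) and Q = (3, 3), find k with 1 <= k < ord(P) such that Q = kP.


Enumerate multiples of P until we hit Q = (3, 3):
  1P = (1, 13)
  2P = (2, 8)
  3P = (3, 16)
  4P = (3, 3)
Match found at i = 4.

k = 4


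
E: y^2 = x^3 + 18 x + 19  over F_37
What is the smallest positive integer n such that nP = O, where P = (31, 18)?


Compute successive multiples of P until we hit O:
  1P = (31, 18)
  2P = (15, 1)
  3P = (18, 12)
  4P = (32, 10)
  5P = (1, 1)
  6P = (26, 28)
  7P = (21, 36)
  8P = (6, 11)
  ... (continuing to 22P)
  22P = O

ord(P) = 22


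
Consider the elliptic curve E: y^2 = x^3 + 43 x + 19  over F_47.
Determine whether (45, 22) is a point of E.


Check whether y^2 = x^3 + 43 x + 19 (mod 47) for (x, y) = (45, 22).
LHS: y^2 = 22^2 mod 47 = 14
RHS: x^3 + 43 x + 19 = 45^3 + 43*45 + 19 mod 47 = 19
LHS != RHS

No, not on the curve


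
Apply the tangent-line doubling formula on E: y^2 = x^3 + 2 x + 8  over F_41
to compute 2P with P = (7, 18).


Doubling: s = (3 x1^2 + a) / (2 y1)
s = (3*7^2 + 2) / (2*18) mod 41 = 3
x3 = s^2 - 2 x1 mod 41 = 3^2 - 2*7 = 36
y3 = s (x1 - x3) - y1 mod 41 = 3 * (7 - 36) - 18 = 18

2P = (36, 18)


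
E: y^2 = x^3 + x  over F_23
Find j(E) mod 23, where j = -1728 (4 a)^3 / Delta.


Delta = -16(4 a^3 + 27 b^2) mod 23 = 5
-1728 * (4 a)^3 = -1728 * (4*1)^3 mod 23 = 15
j = 15 * 5^(-1) mod 23 = 3

j = 3 (mod 23)


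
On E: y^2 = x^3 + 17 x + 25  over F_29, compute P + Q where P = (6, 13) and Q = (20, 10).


P != Q, so use the chord formula.
s = (y2 - y1) / (x2 - x1) = (26) / (14) mod 29 = 6
x3 = s^2 - x1 - x2 mod 29 = 6^2 - 6 - 20 = 10
y3 = s (x1 - x3) - y1 mod 29 = 6 * (6 - 10) - 13 = 21

P + Q = (10, 21)


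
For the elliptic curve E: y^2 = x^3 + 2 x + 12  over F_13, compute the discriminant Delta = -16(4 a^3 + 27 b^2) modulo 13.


4 a^3 + 27 b^2 = 4*2^3 + 27*12^2 = 32 + 3888 = 3920
Delta = -16 * (3920) = -62720
Delta mod 13 = 5

Delta = 5 (mod 13)


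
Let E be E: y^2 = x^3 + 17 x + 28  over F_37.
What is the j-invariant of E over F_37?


Delta = -16(4 a^3 + 27 b^2) mod 37 = 4
-1728 * (4 a)^3 = -1728 * (4*17)^3 mod 37 = 29
j = 29 * 4^(-1) mod 37 = 35

j = 35 (mod 37)


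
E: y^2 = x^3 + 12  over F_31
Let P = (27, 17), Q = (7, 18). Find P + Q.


P != Q, so use the chord formula.
s = (y2 - y1) / (x2 - x1) = (1) / (11) mod 31 = 17
x3 = s^2 - x1 - x2 mod 31 = 17^2 - 27 - 7 = 7
y3 = s (x1 - x3) - y1 mod 31 = 17 * (27 - 7) - 17 = 13

P + Q = (7, 13)


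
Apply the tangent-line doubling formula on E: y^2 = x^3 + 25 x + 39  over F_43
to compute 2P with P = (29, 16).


Doubling: s = (3 x1^2 + a) / (2 y1)
s = (3*29^2 + 25) / (2*16) mod 43 = 42
x3 = s^2 - 2 x1 mod 43 = 42^2 - 2*29 = 29
y3 = s (x1 - x3) - y1 mod 43 = 42 * (29 - 29) - 16 = 27

2P = (29, 27)


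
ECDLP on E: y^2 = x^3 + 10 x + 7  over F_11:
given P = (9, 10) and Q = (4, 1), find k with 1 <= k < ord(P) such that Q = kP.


Enumerate multiples of P until we hit Q = (4, 1):
  1P = (9, 10)
  2P = (4, 1)
Match found at i = 2.

k = 2


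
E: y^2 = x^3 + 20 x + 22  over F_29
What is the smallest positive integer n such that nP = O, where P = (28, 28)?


Compute successive multiples of P until we hit O:
  1P = (28, 28)
  2P = (11, 23)
  3P = (23, 11)
  4P = (0, 15)
  5P = (25, 20)
  6P = (25, 9)
  7P = (0, 14)
  8P = (23, 18)
  ... (continuing to 11P)
  11P = O

ord(P) = 11


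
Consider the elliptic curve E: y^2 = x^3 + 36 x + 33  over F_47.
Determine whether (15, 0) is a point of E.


Check whether y^2 = x^3 + 36 x + 33 (mod 47) for (x, y) = (15, 0).
LHS: y^2 = 0^2 mod 47 = 0
RHS: x^3 + 36 x + 33 = 15^3 + 36*15 + 33 mod 47 = 0
LHS = RHS

Yes, on the curve


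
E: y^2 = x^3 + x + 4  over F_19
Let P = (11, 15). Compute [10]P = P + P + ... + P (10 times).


k = 10 = 1010_2 (binary, LSB first: 0101)
Double-and-add from P = (11, 15):
  bit 0 = 0: acc unchanged = O
  bit 1 = 1: acc = O + (1, 5) = (1, 5)
  bit 2 = 0: acc unchanged = (1, 5)
  bit 3 = 1: acc = (1, 5) + (9, 18) = (6, 13)

10P = (6, 13)


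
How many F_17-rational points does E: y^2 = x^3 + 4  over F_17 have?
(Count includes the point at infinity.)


For each x in F_17, count y with y^2 = x^3 + 0 x + 4 mod 17:
  x = 0: RHS = 4, y in [2, 15]  -> 2 point(s)
  x = 4: RHS = 0, y in [0]  -> 1 point(s)
  x = 6: RHS = 16, y in [4, 13]  -> 2 point(s)
  x = 9: RHS = 2, y in [6, 11]  -> 2 point(s)
  x = 10: RHS = 1, y in [1, 16]  -> 2 point(s)
  x = 11: RHS = 9, y in [3, 14]  -> 2 point(s)
  x = 12: RHS = 15, y in [7, 10]  -> 2 point(s)
  x = 13: RHS = 8, y in [5, 12]  -> 2 point(s)
  x = 15: RHS = 13, y in [8, 9]  -> 2 point(s)
Affine points: 17. Add the point at infinity: total = 18.

#E(F_17) = 18


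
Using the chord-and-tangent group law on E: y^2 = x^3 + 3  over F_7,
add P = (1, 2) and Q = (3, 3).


P != Q, so use the chord formula.
s = (y2 - y1) / (x2 - x1) = (1) / (2) mod 7 = 4
x3 = s^2 - x1 - x2 mod 7 = 4^2 - 1 - 3 = 5
y3 = s (x1 - x3) - y1 mod 7 = 4 * (1 - 5) - 2 = 3

P + Q = (5, 3)


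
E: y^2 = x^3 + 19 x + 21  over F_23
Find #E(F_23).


For each x in F_23, count y with y^2 = x^3 + 19 x + 21 mod 23:
  x = 1: RHS = 18, y in [8, 15]  -> 2 point(s)
  x = 3: RHS = 13, y in [6, 17]  -> 2 point(s)
  x = 4: RHS = 0, y in [0]  -> 1 point(s)
  x = 6: RHS = 6, y in [11, 12]  -> 2 point(s)
  x = 8: RHS = 18, y in [8, 15]  -> 2 point(s)
  x = 9: RHS = 1, y in [1, 22]  -> 2 point(s)
  x = 13: RHS = 4, y in [2, 21]  -> 2 point(s)
  x = 14: RHS = 18, y in [8, 15]  -> 2 point(s)
  x = 15: RHS = 1, y in [1, 22]  -> 2 point(s)
  x = 17: RHS = 13, y in [6, 17]  -> 2 point(s)
  x = 18: RHS = 8, y in [10, 13]  -> 2 point(s)
  x = 20: RHS = 6, y in [11, 12]  -> 2 point(s)
  x = 22: RHS = 1, y in [1, 22]  -> 2 point(s)
Affine points: 25. Add the point at infinity: total = 26.

#E(F_23) = 26


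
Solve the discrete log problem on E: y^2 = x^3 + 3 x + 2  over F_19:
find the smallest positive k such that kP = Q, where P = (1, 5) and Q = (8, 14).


Enumerate multiples of P until we hit Q = (8, 14):
  1P = (1, 5)
  2P = (9, 13)
  3P = (10, 5)
  4P = (8, 14)
Match found at i = 4.

k = 4
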